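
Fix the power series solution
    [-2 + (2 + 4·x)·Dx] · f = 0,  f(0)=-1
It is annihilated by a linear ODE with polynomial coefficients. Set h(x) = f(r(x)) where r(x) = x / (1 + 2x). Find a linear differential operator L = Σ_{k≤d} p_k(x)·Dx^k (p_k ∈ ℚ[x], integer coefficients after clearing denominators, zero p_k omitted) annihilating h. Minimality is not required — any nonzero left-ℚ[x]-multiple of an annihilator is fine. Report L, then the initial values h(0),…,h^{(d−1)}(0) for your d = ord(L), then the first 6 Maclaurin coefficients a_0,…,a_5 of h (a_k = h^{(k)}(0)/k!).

f: a_k = -1, -1, 1/2, -1/2, 5/8, -7/8, …
f∘r: x↦r, Dx↦Dx/r' in L_f ⇒ L₀.
L = -1 + (1 + 6·x + 8·x^2)·Dx  (order 1).
h: a_k = -1, -1, 5/2, -13/2, 141/8, -399/8, …
ICs: h(0) = -1.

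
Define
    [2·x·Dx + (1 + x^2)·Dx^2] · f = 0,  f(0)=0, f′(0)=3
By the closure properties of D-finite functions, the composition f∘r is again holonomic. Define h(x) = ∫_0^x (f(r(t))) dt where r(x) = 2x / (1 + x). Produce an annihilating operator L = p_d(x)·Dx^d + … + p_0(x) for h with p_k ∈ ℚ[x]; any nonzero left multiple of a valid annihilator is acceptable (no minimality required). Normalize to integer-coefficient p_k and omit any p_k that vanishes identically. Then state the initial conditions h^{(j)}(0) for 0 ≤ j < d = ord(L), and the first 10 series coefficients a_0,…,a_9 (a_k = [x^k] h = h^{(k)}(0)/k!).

f: a_k = 0, 3, 0, -1, 0, 3/5, 0, -3/7, 0, 1/3, …
f∘r: x↦r, Dx↦Dx/r' in L_f ⇒ L₀.
∫: right-multiply L₀ by Dx.
L = (2 + 10·x)·Dx^2 + (1 + 2·x + 5·x^2)·Dx^3  (order 3).
h: a_k = 0, 0, 3, -2, -1/2, 18/5, -19/5, -22/7, 417/28, -14, …
ICs: h(0) = 0, h′(0) = 0, h′′(0) = 6.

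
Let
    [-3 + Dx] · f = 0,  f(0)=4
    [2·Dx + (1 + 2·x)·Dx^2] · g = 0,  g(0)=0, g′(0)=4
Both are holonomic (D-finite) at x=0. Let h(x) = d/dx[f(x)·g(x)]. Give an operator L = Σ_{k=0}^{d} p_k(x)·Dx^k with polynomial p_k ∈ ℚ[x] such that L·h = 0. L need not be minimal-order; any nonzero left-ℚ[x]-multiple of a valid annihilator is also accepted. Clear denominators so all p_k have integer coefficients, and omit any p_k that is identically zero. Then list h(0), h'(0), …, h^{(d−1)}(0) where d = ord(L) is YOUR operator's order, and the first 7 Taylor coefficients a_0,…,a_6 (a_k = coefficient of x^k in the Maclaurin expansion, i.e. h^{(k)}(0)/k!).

L = (15 + 36·x + 108·x^2) + (-8 - 36·x - 72·x^2)·Dx + (1 + 8·x + 12·x^2)·Dx^2  (order 2).
h: a_k = 16, 64, 136, 128, 166, -8, 1137/5, …
ICs: h(0) = 16, h′(0) = 64.

f: a_k = 4, 12, 18, 18, 27/2, 81/10, 81/20, …
g: a_k = 0, 4, -4, 16/3, -8, 64/5, -64/3, …
L₀ := L_f ⊗_s L_g (sym. prod.), ord ≤ 2.
Differentiate: ansatz ord ≤ ord L₀ ⇒ L.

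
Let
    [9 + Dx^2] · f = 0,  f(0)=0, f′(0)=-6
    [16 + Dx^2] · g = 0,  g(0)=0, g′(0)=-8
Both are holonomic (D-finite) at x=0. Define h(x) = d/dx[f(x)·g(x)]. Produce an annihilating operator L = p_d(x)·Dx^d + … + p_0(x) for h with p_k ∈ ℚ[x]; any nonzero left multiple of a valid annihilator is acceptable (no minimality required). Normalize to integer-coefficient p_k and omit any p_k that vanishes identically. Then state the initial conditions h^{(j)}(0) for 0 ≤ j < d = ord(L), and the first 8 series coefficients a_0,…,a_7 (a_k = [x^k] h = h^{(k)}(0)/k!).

L = 49 + 50·Dx^2 + Dx^4  (order 4).
h: a_k = 0, 96, 0, -800, 0, 9804/5, 0, -48040/21, …
ICs: h(0) = 0, h′(0) = 96, h′′(0) = 0, h′′′(0) = -4800.

f: a_k = 0, -6, 0, 9, 0, -81/20, 0, 243/280, …
g: a_k = 0, -8, 0, 64/3, 0, -256/15, 0, 2048/315, …
Sym-product of L_f,L_g gives L₀ (≤ ord 4).
Derive L from L₀ (diff closure).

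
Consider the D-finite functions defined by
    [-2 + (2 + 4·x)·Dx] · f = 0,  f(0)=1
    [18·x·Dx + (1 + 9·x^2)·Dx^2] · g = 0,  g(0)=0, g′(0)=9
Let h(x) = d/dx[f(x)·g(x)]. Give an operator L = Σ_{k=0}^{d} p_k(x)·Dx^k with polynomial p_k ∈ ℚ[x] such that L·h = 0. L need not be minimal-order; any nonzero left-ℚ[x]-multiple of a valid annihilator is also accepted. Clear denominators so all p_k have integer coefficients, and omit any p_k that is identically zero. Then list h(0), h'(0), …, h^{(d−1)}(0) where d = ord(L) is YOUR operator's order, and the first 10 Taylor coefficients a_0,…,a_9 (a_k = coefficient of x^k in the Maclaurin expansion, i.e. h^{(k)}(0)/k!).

L = (5 + 60·x - 84·x^2 - 324·x^3 - 81·x^4) + (8 + 58·x + 18·x^2 - 618·x^3 - 1134·x^4 - 324·x^5)·Dx + (1 - 2·x - 14·x^2 - 54·x^3 - 219·x^4 - 324·x^5 - 108·x^6)·Dx^2  (order 2).
h: a_k = 9, 18, -189/2, -90, 6147/8, 16821/20, -562869/80, -486891/70, 55994733/896, 27841041/448, …
ICs: h(0) = 9, h′(0) = 18.

f: a_k = 1, 1, -1/2, 1/2, -5/8, 7/8, -21/16, 33/16, -429/128, 715/128, …
g: a_k = 0, 9, 0, -27, 0, 729/5, 0, -6561/7, 0, 6561, …
Product ⇒ symmetric product L₀, ord ≤ 2.
h₀' ⇒ L via d/dx closure of L₀.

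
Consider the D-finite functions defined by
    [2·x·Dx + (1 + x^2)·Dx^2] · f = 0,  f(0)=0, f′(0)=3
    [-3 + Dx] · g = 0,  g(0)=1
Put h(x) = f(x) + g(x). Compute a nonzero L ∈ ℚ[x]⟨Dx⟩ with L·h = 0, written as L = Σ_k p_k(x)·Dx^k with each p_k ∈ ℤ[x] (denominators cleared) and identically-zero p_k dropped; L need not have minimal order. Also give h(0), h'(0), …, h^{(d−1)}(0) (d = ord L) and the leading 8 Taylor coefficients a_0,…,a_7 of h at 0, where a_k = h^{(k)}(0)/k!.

f: a_k = 0, 3, 0, -1, 0, 3/5, 0, -3/7, …
g: a_k = 1, 3, 9/2, 9/2, 27/8, 81/40, 81/80, 243/560, …
Sum ⇒ L₀ = lclm(L_f,L_g) in ℚ(x)⟨Dx⟩.
L = (6 - 18·x - 18·x^2 - 18·x^3)·Dx + (-11 - 12·x^2 - 9·x^4)·Dx^2 + (3 + 2·x + 6·x^2 + 2·x^3 + 3·x^4)·Dx^3  (order 3).
h: a_k = 1, 6, 9/2, 7/2, 27/8, 21/8, 81/80, 3/560, …
ICs: h(0) = 1, h′(0) = 6, h′′(0) = 9.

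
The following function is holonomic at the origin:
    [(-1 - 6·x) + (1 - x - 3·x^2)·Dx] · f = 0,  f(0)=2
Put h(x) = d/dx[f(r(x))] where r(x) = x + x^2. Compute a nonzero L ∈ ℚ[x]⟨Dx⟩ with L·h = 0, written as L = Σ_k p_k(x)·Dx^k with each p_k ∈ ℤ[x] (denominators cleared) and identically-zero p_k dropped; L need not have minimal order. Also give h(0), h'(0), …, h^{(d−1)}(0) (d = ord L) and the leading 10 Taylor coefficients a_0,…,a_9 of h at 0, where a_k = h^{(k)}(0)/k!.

f: a_k = 2, 2, 8, 14, 38, 80, 194, 434, 1016, 2318, …
f∘r: x↦r, Dx↦Dx/r' in L_f ⇒ L₀.
Differentiate: ansatz ord ≤ ord L₀ ⇒ L.
L = (10 + 60·x + 168·x^2 + 396·x^3 + 648·x^4 + 540·x^5 + 180·x^6) + (-1 - 7·x - 6·x^2 + 44·x^3 + 135·x^4 + 180·x^5 + 126·x^6 + 36·x^7)·Dx  (order 1).
h: a_k = 2, 20, 90, 352, 1370, 5016, 17850, 62416, 214560, 728560, …
ICs: h(0) = 2.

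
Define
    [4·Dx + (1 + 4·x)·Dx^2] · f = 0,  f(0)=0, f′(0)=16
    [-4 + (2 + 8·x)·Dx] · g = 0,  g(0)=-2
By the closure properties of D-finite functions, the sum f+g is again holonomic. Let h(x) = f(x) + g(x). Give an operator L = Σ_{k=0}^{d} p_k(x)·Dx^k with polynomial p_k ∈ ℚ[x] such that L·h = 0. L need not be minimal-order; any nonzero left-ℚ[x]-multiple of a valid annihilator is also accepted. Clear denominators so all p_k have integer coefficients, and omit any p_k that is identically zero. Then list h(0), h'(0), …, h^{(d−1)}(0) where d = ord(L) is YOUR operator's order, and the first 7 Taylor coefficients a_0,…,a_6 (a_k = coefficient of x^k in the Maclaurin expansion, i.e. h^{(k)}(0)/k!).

f: a_k = 0, 16, -32, 256/3, -256, 4096/5, -8192/3, …
g: a_k = -2, -4, 4, -8, 20, -56, 168, …
h₀=f+g: left-lcm gives L₀, ord ≤ 3.
L = 8·Dx + (10 + 40·x)·Dx^2 + (1 + 8·x + 16·x^2)·Dx^3  (order 3).
h: a_k = -2, 12, -28, 232/3, -236, 3816/5, -7688/3, …
ICs: h(0) = -2, h′(0) = 12, h′′(0) = -56.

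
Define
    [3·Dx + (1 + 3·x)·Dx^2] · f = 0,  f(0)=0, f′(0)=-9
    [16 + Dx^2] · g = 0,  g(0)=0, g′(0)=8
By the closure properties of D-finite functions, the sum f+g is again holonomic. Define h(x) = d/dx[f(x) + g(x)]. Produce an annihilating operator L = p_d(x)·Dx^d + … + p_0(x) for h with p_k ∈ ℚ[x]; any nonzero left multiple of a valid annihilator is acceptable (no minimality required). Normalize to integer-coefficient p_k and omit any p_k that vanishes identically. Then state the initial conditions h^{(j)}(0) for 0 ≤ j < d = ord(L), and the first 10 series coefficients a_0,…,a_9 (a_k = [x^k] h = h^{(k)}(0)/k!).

L = (1680 + 2304·x + 3456·x^2) + (272 + 1584·x + 3456·x^2 + 3456·x^3)·Dx + (105 + 144·x + 216·x^2)·Dx^2 + (17 + 99·x + 216·x^2 + 216·x^3)·Dx^3  (order 3).
h: a_k = -1, 27, -145, 243, -1931/3, 2187, -297293/45, 19683, -18596339/315, 177147, …
ICs: h(0) = -1, h′(0) = 27, h′′(0) = -290.

f: a_k = 0, -9, 27/2, -27, 243/4, -729/5, 729/2, -6561/7, 19683/8, -6561, …
g: a_k = 0, 8, 0, -64/3, 0, 256/15, 0, -2048/315, 0, 4096/2835, …
f+g: L₀ = lclm(L_f,L_g), ord ≤ 2+2.
Differentiate: ansatz ord ≤ ord L₀ ⇒ L.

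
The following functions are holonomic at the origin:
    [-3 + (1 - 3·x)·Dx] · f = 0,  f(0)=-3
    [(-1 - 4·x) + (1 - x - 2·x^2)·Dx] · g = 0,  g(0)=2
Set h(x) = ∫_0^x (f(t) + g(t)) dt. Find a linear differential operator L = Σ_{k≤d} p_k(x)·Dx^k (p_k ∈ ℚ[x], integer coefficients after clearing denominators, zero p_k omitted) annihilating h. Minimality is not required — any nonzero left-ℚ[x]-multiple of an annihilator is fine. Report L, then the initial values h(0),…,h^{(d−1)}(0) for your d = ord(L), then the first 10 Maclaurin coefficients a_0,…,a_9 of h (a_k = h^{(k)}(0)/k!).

L = (-36·x + 36·x^2 - 36·x^3)·Dx + (6 - 6·x - 30·x^2 + 54·x^3 - 72·x^4)·Dx^2 + (-1 + 6·x - 12·x^2 + 8·x^3 + 9·x^4 - 18·x^5)·Dx^3  (order 3).
h: a_k = 0, -1, -7/2, -7, -71/4, -221/5, -229/2, -2101/7, -6391/8, -2149, …
ICs: h(0) = 0, h′(0) = -1, h′′(0) = -7.

f: a_k = -3, -9, -27, -81, -243, -729, -2187, -6561, -19683, -59049, …
g: a_k = 2, 2, 6, 10, 22, 42, 86, 170, 342, 682, …
Weyl lclm of L_f,L_g ⇒ L₀ (ord ≤ 2).
Integrate: L := L₀·Dx.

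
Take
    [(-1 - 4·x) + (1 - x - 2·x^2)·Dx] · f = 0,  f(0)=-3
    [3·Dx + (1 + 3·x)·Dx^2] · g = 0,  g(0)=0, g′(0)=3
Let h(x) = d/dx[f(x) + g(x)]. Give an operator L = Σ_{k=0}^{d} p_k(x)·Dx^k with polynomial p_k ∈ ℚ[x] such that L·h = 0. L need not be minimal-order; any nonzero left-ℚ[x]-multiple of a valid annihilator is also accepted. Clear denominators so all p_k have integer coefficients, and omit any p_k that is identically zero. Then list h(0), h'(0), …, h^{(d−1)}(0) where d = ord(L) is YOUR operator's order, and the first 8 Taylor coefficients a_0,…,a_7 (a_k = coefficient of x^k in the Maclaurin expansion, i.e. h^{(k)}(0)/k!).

L = (66 + 270·x + 576·x^2 + 336·x^3 + 288·x^4) + (4 + 96·x + 492·x^2 + 832·x^3 + 696·x^4 + 480·x^5)·Dx + (-3 - 19·x - 25·x^2 + 39·x^3 + 116·x^4 + 164·x^5 + 96·x^6)·Dx^2  (order 2).
h: a_k = 0, -27, -18, -213, -72, -1503, 402, -10665, …
ICs: h(0) = 0, h′(0) = -27.

f: a_k = -3, -3, -9, -15, -33, -63, -129, -255, …
g: a_k = 0, 3, -9/2, 9, -81/4, 243/5, -243/2, 2187/7, …
f+g: L₀ = lclm(L_f,L_g), ord ≤ 1+2.
Differentiate: ansatz ord ≤ ord L₀ ⇒ L.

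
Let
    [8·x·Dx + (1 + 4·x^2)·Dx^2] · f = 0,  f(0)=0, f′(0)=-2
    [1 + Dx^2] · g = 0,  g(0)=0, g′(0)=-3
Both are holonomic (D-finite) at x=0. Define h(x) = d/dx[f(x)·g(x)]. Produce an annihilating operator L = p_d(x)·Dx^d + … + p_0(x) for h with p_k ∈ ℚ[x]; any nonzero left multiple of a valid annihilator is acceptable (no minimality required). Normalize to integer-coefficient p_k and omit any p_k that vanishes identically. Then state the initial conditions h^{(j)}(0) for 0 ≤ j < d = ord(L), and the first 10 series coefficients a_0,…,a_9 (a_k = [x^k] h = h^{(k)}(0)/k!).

L = (3893 + 34584·x^2 + 286832·x^4 + 57600·x^6 + 768·x^8 - 10240·x^10 + 4096·x^12) + (2192·x + 44864·x^3 + 156160·x^5 + 51200·x^7 + 20480·x^9 + 16384·x^11)·Dx + (3978 + 36208·x^2 + 296160·x^4 + 76288·x^6 + 9728·x^8 - 4096·x^10 + 8192·x^12)·Dx^2 + (2192·x + 44864·x^3 + 156160·x^5 + 51200·x^7 + 20480·x^9 + 16384·x^11)·Dx^3 + (85 + 1624·x^2 + 9328·x^4 + 18688·x^6 + 8960·x^8 + 6144·x^10 + 4096·x^12)·Dx^4  (order 4).
h: a_k = 0, 12, 0, -36, 0, 247/2, 0, -465, 0, 54423269/30240, …
ICs: h(0) = 0, h′(0) = 12, h′′(0) = 0, h′′′(0) = -216.

f: a_k = 0, -2, 0, 8/3, 0, -32/5, 0, 128/7, 0, -512/9, …
g: a_k = 0, -3, 0, 1/2, 0, -1/40, 0, 1/1680, 0, -1/120960, …
h₀=f·g: eliminate ⇒ L₀, order ≤ 2·2.
h=h₀': d/dx-closure on L₀ ⇒ L.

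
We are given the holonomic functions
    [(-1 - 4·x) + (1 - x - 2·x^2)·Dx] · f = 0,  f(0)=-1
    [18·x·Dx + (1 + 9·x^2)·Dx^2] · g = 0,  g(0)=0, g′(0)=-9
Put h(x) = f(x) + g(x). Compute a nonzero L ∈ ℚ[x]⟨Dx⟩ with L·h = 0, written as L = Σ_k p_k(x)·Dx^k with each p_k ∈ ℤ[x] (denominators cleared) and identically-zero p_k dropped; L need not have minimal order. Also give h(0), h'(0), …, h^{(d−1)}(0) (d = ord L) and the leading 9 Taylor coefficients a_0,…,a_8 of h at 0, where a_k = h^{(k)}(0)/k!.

L = (-18 + 72·x + 918·x^2 + 1872·x^3 + 4608·x^4 + 1296·x^6)·Dx + (8 + 30·x + 278·x^3 + 1788·x^4 + 3216·x^5 + 324·x^6 + 1296·x^7)·Dx^2 + (-1 - 4·x - 24·x^2 - 4·x^3 - 103·x^4 + 300·x^5 + 312·x^6 + 108·x^7 + 216·x^8)·Dx^3  (order 3).
h: a_k = -1, -10, -3, 22, -11, -834/5, -43, 5966/7, -171, …
ICs: h(0) = -1, h′(0) = -10, h′′(0) = -6.

f: a_k = -1, -1, -3, -5, -11, -21, -43, -85, -171, …
g: a_k = 0, -9, 0, 27, 0, -729/5, 0, 6561/7, 0, …
L₀ := lclm(L_f,L_g); ord L₀ ≤ 1+2.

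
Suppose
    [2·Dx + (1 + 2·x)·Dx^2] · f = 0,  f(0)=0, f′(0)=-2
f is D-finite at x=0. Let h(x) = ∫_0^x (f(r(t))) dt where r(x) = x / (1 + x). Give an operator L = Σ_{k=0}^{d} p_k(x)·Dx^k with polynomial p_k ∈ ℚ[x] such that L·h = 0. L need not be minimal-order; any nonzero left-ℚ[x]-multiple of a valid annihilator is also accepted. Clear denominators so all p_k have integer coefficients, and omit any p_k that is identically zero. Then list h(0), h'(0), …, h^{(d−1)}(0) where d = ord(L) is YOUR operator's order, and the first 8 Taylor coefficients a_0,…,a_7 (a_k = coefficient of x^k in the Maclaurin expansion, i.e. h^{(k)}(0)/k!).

L = (4 + 6·x)·Dx^2 + (1 + 4·x + 3·x^2)·Dx^3  (order 3).
h: a_k = 0, 0, -1, 4/3, -13/6, 4, -121/15, 52/3, …
ICs: h(0) = 0, h′(0) = 0, h′′(0) = -2.

f: a_k = 0, -2, 2, -8/3, 4, -32/5, 32/3, -128/7, …
h₀=f(r): pull back L_f along r ⇒ L₀.
∫: right-multiply L₀ by Dx.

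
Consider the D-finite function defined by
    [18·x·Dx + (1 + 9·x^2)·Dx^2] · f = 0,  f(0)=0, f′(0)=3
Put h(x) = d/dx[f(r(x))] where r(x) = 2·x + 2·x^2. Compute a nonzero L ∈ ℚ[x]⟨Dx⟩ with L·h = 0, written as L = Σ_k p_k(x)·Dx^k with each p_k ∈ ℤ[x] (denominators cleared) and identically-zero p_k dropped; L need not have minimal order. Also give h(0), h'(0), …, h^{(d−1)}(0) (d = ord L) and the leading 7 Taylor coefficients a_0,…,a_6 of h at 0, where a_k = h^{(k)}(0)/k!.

L = (-2 + 72·x + 288·x^2 + 432·x^3 + 216·x^4) + (1 + 2·x + 36·x^2 + 144·x^3 + 180·x^4 + 72·x^5)·Dx  (order 1).
h: a_k = 6, 12, -216, -864, 6696, 46224, -171072, …
ICs: h(0) = 6.

f: a_k = 0, 3, 0, -9, 0, 243/5, 0, …
Substitute x→r, Dx→(1/r')Dx; clear ⇒ L₀.
h₀' ⇒ L via d/dx closure of L₀.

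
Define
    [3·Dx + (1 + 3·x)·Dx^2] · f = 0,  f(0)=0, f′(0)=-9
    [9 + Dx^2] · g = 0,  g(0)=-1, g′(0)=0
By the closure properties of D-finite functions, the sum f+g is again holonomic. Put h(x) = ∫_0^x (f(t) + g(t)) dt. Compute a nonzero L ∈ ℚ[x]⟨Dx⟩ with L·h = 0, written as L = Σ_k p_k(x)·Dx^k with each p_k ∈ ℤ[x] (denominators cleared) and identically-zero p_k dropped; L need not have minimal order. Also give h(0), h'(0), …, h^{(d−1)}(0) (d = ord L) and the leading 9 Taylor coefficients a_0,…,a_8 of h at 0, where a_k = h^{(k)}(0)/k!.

f: a_k = 0, -9, 27/2, -27, 243/4, -729/5, 729/2, -6561/7, 19683/8, …
g: a_k = -1, 0, 9/2, 0, -27/8, 0, 81/80, 0, -729/4480, …
L₀ := lclm(L_f,L_g); ord L₀ ≤ 2+2.
∫: right-multiply L₀ by Dx.
L = (63 + 54·x + 81·x^2)·Dx^2 + (9 + 45·x + 81·x^2 + 81·x^3)·Dx^3 + (7 + 6·x + 9·x^2)·Dx^4 + (1 + 5·x + 9·x^2 + 9·x^3)·Dx^5  (order 5).
h: a_k = 0, -1, -9/2, 6, -27/4, 459/40, -243/10, 29241/560, -6561/56, …
ICs: h(0) = 0, h′(0) = -1, h′′(0) = -9, h′′′(0) = 36, h′′′′(0) = -162.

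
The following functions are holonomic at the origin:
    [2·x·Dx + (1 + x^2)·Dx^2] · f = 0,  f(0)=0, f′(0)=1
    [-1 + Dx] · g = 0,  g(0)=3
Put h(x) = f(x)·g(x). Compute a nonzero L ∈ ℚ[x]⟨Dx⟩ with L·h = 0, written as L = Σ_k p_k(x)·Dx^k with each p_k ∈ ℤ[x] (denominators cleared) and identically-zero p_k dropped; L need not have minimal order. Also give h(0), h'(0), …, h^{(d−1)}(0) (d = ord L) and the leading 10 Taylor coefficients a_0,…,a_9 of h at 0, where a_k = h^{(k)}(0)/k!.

f: a_k = 0, 1, 0, -1/3, 0, 1/5, 0, -1/7, 0, 1/9, …
g: a_k = 3, 3, 3/2, 1/2, 1/8, 1/40, 1/240, 1/1680, 1/13440, 1/120960, …
f·g: L₀ = L_f ⊗_s L_g, ord ≤ 2·1.
L = (1 - 2·x + x^2) + (-2 + 2·x - 2·x^2)·Dx + (1 + x^2)·Dx^2  (order 2).
h: a_k = 0, 3, 3, 1/2, -1/2, 9/40, 11/24, -93/560, -113/336, 1151/8064, …
ICs: h(0) = 0, h′(0) = 3.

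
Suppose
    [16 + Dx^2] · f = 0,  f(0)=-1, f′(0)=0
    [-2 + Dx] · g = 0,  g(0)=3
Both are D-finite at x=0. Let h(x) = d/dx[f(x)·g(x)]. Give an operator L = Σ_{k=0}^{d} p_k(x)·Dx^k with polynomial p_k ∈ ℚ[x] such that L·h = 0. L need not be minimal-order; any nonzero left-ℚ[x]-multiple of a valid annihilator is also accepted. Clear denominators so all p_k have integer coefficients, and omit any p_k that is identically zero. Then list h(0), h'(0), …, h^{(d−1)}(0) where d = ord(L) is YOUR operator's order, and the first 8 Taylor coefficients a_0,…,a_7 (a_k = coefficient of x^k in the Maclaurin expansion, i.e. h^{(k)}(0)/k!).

L = 20 - 4·Dx + Dx^2  (order 2).
h: a_k = -6, 36, 132, 56, -164, -936/5, -232/15, 8432/105, …
ICs: h(0) = -6, h′(0) = 36.

f: a_k = -1, 0, 8, 0, -32/3, 0, 256/45, 0, …
g: a_k = 3, 6, 6, 4, 2, 4/5, 4/15, 8/105, …
Product ⇒ symmetric product L₀, ord ≤ 2.
Derive L from L₀ (diff closure).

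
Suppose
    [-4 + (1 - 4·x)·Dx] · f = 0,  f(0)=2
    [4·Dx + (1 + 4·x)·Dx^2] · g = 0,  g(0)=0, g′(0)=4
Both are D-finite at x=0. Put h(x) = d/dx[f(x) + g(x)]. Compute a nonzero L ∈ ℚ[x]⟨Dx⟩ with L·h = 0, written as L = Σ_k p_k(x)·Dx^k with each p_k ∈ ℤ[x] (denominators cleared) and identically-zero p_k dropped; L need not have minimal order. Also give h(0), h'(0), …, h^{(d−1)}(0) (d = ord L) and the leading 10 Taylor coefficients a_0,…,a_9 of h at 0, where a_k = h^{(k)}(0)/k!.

L = (160 + 128·x) + (16 + 256·x + 256·x^2)·Dx + (-3 - 4·x + 48·x^2 + 64·x^3)·Dx^2  (order 2).
h: a_k = 12, 48, 448, 1792, 11264, 45056, 245760, 983040, 4980736, 19922944, …
ICs: h(0) = 12, h′(0) = 48.

f: a_k = 2, 8, 32, 128, 512, 2048, 8192, 32768, 131072, 524288, …
g: a_k = 0, 4, -8, 64/3, -64, 1024/5, -2048/3, 16384/7, -8192, 262144/9, …
f+g: L₀ = lclm(L_f,L_g), ord ≤ 1+2.
h=h₀': d/dx-closure on L₀ ⇒ L.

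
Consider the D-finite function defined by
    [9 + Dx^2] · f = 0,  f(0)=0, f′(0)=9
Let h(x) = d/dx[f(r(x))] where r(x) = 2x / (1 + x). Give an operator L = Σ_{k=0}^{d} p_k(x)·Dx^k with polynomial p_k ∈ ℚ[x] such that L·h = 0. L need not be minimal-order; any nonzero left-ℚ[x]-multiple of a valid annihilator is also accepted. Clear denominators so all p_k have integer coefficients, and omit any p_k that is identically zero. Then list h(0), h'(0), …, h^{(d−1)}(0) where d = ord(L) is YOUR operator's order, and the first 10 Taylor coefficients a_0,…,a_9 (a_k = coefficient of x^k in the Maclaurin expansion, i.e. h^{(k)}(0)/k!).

L = (42 + 12·x + 6·x^2) + (6 + 18·x + 18·x^2 + 6·x^3)·Dx + (1 + 4·x + 6·x^2 + 4·x^3 + x^4)·Dx^2  (order 2).
h: a_k = 18, -36, -270, 1224, -2178, 540, 40158/5, -135504/5, 379242/7, -516420/7, …
ICs: h(0) = 18, h′(0) = -36.

f: a_k = 0, 9, 0, -27/2, 0, 243/40, 0, -729/560, 0, 729/4480, …
f∘r: x↦r, Dx↦Dx/r' in L_f ⇒ L₀.
Derive L from L₀ (diff closure).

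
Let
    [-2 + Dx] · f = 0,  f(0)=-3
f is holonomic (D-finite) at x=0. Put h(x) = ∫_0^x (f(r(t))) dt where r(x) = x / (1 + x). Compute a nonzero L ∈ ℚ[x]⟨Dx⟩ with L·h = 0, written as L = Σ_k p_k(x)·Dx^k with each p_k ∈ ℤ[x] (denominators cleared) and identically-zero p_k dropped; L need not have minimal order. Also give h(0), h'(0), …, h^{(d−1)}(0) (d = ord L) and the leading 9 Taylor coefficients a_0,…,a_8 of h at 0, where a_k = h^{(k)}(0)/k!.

f: a_k = -3, -6, -6, -4, -2, -4/5, -4/15, -8/105, -2/105, …
h₀=f(r): pull back L_f along r ⇒ L₀.
Integrate: L := L₀·Dx.
L = -2·Dx + (1 + 2·x + x^2)·Dx^2  (order 2).
h: a_k = 0, -3, -3, 0, 1/2, -2/5, 1/5, -4/105, -5/84, …
ICs: h(0) = 0, h′(0) = -3.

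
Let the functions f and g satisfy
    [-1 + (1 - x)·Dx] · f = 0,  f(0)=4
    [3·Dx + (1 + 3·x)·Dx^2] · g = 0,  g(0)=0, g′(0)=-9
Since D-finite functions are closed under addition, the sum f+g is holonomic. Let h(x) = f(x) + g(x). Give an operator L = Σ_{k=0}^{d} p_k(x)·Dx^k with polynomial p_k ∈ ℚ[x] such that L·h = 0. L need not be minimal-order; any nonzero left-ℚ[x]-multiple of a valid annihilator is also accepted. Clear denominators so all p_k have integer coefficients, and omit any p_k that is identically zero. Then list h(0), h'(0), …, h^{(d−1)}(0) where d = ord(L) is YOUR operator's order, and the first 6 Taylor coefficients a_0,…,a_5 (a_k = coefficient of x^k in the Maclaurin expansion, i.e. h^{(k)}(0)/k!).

L = (54 + 18·x)·Dx + (-12 + 72·x + 36·x^2)·Dx^2 + (-5 - 13·x + 9·x^2 + 9·x^3)·Dx^3  (order 3).
h: a_k = 4, -5, 35/2, -23, 259/4, -709/5, …
ICs: h(0) = 4, h′(0) = -5, h′′(0) = 35.

f: a_k = 4, 4, 4, 4, 4, 4, …
g: a_k = 0, -9, 27/2, -27, 243/4, -729/5, …
Weyl lclm of L_f,L_g ⇒ L₀ (ord ≤ 3).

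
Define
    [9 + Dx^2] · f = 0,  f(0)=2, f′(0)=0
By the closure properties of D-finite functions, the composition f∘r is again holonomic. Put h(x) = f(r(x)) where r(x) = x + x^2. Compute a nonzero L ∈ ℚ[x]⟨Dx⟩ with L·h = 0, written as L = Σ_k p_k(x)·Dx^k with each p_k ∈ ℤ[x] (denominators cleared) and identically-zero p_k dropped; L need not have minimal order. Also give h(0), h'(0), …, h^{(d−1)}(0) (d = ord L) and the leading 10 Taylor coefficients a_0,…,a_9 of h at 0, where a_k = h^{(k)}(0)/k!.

f: a_k = 2, 0, -9, 0, 27/4, 0, -81/40, 0, 729/2240, 0, …
Substitute x→r, Dx→(1/r')Dx; clear ⇒ L₀.
L = (9 + 54·x + 108·x^2 + 72·x^3) - 2·Dx + (1 + 2·x)·Dx^2  (order 2).
h: a_k = 2, 0, -9, -18, -9/4, 27, 1539/40, 297/20, -52191/2240, -10611/280, …
ICs: h(0) = 2, h′(0) = 0.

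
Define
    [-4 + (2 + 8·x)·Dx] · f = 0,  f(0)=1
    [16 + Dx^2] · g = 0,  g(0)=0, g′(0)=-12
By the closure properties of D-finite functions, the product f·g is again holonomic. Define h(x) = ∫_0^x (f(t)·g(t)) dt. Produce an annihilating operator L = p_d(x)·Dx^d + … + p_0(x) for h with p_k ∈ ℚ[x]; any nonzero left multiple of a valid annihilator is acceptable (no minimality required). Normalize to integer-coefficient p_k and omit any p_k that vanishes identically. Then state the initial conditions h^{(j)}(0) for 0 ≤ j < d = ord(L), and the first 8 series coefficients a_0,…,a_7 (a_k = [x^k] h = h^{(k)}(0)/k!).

L = (28 + 128·x + 256·x^2)·Dx + (-4 - 16·x)·Dx^2 + (1 + 8·x + 16·x^2)·Dx^3  (order 3).
h: a_k = 0, 0, -6, -8, 14, 16/5, 76/15, -1296/35, …
ICs: h(0) = 0, h′(0) = 0, h′′(0) = -12.

f: a_k = 1, 2, -2, 4, -10, 28, -84, 264, …
g: a_k = 0, -12, 0, 32, 0, -128/5, 0, 1024/105, …
h₀=f·g: eliminate ⇒ L₀, order ≤ 1·2.
Integrate: L := L₀·Dx.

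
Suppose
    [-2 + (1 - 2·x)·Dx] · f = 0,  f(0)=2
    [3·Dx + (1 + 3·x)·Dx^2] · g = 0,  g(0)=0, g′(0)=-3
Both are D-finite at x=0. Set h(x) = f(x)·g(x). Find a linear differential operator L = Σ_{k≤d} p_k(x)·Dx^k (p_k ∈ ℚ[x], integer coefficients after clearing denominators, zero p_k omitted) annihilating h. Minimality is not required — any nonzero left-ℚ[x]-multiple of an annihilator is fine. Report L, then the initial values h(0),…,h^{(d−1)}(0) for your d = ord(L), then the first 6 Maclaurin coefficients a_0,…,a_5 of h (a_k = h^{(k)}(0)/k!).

f: a_k = 2, 4, 8, 16, 32, 64, …
g: a_k = 0, -3, 9/2, -9, 81/4, -243/5, …
h₀=f·g: eliminate ⇒ L₀, order ≤ 1·2.
L = 6 + (1 + 18·x)·Dx + (-1 - x + 6·x^2)·Dx^2  (order 2).
h: a_k = 0, -6, -3, -24, -15/2, -561/5, …
ICs: h(0) = 0, h′(0) = -6.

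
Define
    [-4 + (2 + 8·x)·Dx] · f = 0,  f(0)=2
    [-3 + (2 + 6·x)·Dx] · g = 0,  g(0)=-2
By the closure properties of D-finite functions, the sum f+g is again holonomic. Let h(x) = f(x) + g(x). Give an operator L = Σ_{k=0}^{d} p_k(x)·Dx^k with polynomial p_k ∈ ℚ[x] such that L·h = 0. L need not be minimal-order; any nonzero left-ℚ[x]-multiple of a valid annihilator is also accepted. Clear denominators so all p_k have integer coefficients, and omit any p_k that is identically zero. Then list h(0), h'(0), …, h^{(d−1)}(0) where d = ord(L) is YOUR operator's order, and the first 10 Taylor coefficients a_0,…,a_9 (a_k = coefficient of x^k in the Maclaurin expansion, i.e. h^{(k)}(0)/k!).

L = -6 + (7 + 24·x)·Dx + (2 + 14·x + 24·x^2)·Dx^2  (order 2).
h: a_k = 0, 1, -7/4, 37/8, -875/64, 5467/128, -70707/512, 468501/1024, -25300275/16384, 173359615/32768, …
ICs: h(0) = 0, h′(0) = 1.

f: a_k = 2, 4, -4, 8, -20, 56, -168, 528, -1716, 5720, …
g: a_k = -2, -3, 9/4, -27/8, 405/64, -1701/128, 15309/512, -72171/1024, 2814669/16384, -14073345/32768, …
Sum ⇒ L₀ = lclm(L_f,L_g) in ℚ(x)⟨Dx⟩.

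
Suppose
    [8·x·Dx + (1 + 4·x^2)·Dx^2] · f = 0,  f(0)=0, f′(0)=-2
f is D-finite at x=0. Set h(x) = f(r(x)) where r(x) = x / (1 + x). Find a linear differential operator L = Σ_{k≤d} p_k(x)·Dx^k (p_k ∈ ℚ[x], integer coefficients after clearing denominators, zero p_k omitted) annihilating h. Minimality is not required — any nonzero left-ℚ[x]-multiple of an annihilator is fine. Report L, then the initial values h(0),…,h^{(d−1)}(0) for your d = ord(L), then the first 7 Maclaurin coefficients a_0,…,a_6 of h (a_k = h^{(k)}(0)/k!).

L = (2 + 10·x)·Dx + (1 + 2·x + 5·x^2)·Dx^2  (order 2).
h: a_k = 0, -2, 2, 2/3, -6, 38/5, 22/3, …
ICs: h(0) = 0, h′(0) = -2.

f: a_k = 0, -2, 0, 8/3, 0, -32/5, 0, …
f∘r: x↦r, Dx↦Dx/r' in L_f ⇒ L₀.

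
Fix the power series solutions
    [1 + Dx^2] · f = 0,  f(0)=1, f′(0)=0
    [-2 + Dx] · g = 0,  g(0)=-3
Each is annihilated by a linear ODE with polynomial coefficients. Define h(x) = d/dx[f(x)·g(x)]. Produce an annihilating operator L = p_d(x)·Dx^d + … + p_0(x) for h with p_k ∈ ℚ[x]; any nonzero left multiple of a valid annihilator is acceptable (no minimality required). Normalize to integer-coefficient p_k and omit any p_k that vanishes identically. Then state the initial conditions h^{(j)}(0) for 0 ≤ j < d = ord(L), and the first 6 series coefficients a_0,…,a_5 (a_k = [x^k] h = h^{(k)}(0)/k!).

L = 5 - 4·Dx + Dx^2  (order 2).
h: a_k = -6, -9, -3, 7/2, 19/4, 117/40, …
ICs: h(0) = -6, h′(0) = -9.

f: a_k = 1, 0, -1/2, 0, 1/24, 0, …
g: a_k = -3, -6, -6, -4, -2, -4/5, …
Product ⇒ symmetric product L₀, ord ≤ 2.
h=h₀': d/dx-closure on L₀ ⇒ L.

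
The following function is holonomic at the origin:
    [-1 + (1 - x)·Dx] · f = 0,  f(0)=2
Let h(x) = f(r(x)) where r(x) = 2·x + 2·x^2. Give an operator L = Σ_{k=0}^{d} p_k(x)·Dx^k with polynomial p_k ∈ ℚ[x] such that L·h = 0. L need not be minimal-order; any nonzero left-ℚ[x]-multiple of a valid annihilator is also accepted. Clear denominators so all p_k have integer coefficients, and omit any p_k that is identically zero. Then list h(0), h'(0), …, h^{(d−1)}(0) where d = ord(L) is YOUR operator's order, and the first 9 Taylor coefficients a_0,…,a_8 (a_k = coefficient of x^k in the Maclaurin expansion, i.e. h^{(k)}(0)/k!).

L = (2 + 4·x) + (-1 + 2·x + 2·x^2)·Dx  (order 1).
h: a_k = 2, 4, 12, 32, 88, 240, 656, 1792, 4896, …
ICs: h(0) = 2.

f: a_k = 2, 2, 2, 2, 2, 2, 2, 2, 2, …
L₀ from L_f via x↦r, Dx↦r'^{-1}Dx.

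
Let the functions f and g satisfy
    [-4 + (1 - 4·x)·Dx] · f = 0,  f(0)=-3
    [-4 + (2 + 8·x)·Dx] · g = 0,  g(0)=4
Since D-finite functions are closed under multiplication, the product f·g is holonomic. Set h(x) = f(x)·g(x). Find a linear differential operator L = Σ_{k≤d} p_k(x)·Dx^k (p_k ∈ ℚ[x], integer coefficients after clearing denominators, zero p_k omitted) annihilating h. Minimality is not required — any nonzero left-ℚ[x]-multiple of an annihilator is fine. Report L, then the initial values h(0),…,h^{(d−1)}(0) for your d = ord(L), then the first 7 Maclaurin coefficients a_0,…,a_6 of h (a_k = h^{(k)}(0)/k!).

f: a_k = -3, -12, -48, -192, -768, -3072, -12288, …
g: a_k = 4, 8, -8, 16, -40, 112, -336, …
Product ⇒ symmetric product L₀, ord ≤ 1.
L = (6 + 8·x) + (-1 + 16·x^2)·Dx  (order 1).
h: a_k = -12, -72, -264, -1104, -4296, -17520, -69072, …
ICs: h(0) = -12.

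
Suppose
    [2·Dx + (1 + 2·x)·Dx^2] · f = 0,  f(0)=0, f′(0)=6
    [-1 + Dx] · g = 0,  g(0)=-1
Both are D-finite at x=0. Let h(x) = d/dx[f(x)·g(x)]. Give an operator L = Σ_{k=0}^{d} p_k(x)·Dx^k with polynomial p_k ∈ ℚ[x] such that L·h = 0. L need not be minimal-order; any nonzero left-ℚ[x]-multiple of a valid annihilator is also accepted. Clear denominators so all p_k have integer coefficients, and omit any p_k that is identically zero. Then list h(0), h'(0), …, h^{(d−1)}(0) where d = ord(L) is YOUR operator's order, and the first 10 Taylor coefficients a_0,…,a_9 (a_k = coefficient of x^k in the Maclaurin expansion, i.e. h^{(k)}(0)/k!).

L = (5 - 4·x + 4·x^2) + (-4 + 4·x - 8·x^2)·Dx + (-1 + 4·x^2)·Dx^2  (order 2).
h: a_k = -6, 0, -15, 24, -209/4, 106, -25829/120, 6526/15, -393007/448, 6674687/3780, …
ICs: h(0) = -6, h′(0) = 0.

f: a_k = 0, 6, -6, 8, -12, 96/5, -32, 384/7, -96, 512/3, …
g: a_k = -1, -1, -1/2, -1/6, -1/24, -1/120, -1/720, -1/5040, -1/40320, -1/362880, …
f·g: L₀ = L_f ⊗_s L_g, ord ≤ 2·1.
h=h₀': d/dx-closure on L₀ ⇒ L.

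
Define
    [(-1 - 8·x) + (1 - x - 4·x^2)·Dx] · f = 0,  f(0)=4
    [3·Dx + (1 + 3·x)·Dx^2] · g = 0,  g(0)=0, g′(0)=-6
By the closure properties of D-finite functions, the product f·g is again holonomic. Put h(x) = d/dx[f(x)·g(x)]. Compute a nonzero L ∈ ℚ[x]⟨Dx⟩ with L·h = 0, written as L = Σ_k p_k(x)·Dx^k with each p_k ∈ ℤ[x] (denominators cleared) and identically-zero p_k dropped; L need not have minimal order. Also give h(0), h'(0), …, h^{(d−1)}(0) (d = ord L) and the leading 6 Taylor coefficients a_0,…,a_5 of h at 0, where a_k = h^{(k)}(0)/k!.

f: a_k = 4, 4, 20, 36, 116, 260, …
g: a_k = 0, -6, 9, -18, 81/2, -486/5, …
h₀=f·g: eliminate ⇒ L₀, order ≤ 1·2.
h=h₀': d/dx-closure on L₀ ⇒ L.
L = (444 + 2376·x + 5184·x^2) + (15 + 381·x + 2592·x^2 + 4032·x^3)·Dx + (-11 - 70·x - 19·x^2 + 468·x^3 + 576·x^4)·Dx^2  (order 2).
h: a_k = -24, 24, -468, 216, -4794, 6876/5, …
ICs: h(0) = -24, h′(0) = 24.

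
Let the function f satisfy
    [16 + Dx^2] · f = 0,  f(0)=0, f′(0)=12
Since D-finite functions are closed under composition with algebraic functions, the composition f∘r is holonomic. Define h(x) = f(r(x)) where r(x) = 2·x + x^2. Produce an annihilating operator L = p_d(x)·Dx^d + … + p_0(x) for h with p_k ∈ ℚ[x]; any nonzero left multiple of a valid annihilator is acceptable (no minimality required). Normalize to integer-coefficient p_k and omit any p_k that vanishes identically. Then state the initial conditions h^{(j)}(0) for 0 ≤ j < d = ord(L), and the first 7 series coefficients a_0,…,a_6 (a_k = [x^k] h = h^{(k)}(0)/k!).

L = (64 + 192·x + 192·x^2 + 64·x^3) - Dx + (1 + x)·Dx^2  (order 2).
h: a_k = 0, 24, 12, -256, -384, 3136/5, 2016, …
ICs: h(0) = 0, h′(0) = 24.

f: a_k = 0, 12, 0, -32, 0, 128/5, 0, …
h₀=f(r): pull back L_f along r ⇒ L₀.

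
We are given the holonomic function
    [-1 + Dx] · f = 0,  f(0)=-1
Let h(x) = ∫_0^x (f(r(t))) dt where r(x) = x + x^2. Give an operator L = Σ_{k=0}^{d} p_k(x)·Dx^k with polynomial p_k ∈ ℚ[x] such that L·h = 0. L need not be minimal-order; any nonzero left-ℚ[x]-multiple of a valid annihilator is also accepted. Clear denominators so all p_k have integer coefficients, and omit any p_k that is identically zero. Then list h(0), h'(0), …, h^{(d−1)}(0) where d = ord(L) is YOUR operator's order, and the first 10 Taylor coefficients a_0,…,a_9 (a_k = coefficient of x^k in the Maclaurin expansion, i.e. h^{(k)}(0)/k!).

L = (-1 - 2·x)·Dx + Dx^2  (order 2).
h: a_k = 0, -1, -1/2, -1/2, -7/24, -5/24, -9/80, -331/5040, -1303/40320, -1979/120960, …
ICs: h(0) = 0, h′(0) = -1.

f: a_k = -1, -1, -1/2, -1/6, -1/24, -1/120, -1/720, -1/5040, -1/40320, -1/362880, …
L₀ from L_f via x↦r, Dx↦r'^{-1}Dx.
h=∫h₀ ⇒ L = L₀·Dx.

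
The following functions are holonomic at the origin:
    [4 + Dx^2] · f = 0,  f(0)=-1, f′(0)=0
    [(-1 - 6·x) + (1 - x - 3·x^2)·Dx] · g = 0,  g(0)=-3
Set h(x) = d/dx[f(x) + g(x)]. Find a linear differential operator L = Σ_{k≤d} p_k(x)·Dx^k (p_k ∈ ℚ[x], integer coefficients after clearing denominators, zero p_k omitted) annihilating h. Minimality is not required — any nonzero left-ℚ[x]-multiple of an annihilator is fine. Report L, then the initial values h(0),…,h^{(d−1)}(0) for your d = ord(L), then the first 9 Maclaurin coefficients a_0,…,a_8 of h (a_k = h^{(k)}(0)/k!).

f: a_k = -1, 0, 2, 0, -2/3, 0, 4/45, 0, -2/315, …
g: a_k = -3, -3, -12, -21, -57, -120, -291, -651, -1524, …
Weyl lclm of L_f,L_g ⇒ L₀ (ord ≤ 3).
h=h₀': d/dx-closure on L₀ ⇒ L.
L = (976 + 5056·x + 17104·x^2 + 11760·x^3 + 18720·x^4 + 3888·x^5 + 3888·x^6) + (-92 - 516·x + 372·x^2 + 1232·x^3 + 2280·x^4 + 3240·x^5 + 1512·x^6 + 1296·x^7)·Dx + (244 + 1264·x + 4276·x^2 + 2940·x^3 + 4680·x^4 + 972·x^5 + 972·x^6)·Dx^2 + (-23 - 129·x + 93·x^2 + 308·x^3 + 570·x^4 + 810·x^5 + 378·x^6 + 324·x^7)·Dx^3  (order 3).
h: a_k = -3, -20, -63, -692/3, -600, -26182/15, -4557, -3840496/315, -31293, …
ICs: h(0) = -3, h′(0) = -20, h′′(0) = -126.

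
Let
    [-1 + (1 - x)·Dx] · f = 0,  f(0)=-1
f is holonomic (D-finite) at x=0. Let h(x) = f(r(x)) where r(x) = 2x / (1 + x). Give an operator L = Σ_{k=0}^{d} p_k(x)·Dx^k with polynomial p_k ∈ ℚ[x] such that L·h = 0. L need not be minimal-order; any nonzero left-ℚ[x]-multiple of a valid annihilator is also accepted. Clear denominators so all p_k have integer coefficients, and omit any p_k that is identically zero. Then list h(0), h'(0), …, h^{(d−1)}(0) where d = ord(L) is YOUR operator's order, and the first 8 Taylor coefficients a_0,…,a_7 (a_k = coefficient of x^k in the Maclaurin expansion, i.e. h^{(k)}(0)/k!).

L = 2 + (-1 + x^2)·Dx  (order 1).
h: a_k = -1, -2, -2, -2, -2, -2, -2, -2, …
ICs: h(0) = -1.

f: a_k = -1, -1, -1, -1, -1, -1, -1, -1, …
L₀ from L_f via x↦r, Dx↦r'^{-1}Dx.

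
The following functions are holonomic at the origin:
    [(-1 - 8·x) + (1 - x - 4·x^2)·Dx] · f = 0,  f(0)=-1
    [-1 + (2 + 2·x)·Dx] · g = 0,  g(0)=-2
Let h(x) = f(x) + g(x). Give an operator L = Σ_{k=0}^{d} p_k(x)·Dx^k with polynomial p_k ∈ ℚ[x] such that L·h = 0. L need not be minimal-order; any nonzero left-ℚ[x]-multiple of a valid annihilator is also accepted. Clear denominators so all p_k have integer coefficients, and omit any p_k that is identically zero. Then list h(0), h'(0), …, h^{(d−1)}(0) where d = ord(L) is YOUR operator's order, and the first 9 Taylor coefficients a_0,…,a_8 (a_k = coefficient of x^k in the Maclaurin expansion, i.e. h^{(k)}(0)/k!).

L = (-21 - 75·x - 228·x^2 - 160·x^3) + (41 + 174·x + 609·x^2 + 872·x^3 + 400·x^4)·Dx + (-2 - 38·x - 30·x^2 + 198·x^3 + 352·x^4 + 160·x^5)·Dx^2  (order 2).
h: a_k = -3, -2, -19/4, -73/8, -1851/64, -8327/128, -92651/512, -451617/1024, -19086931/16384, …
ICs: h(0) = -3, h′(0) = -2.

f: a_k = -1, -1, -5, -9, -29, -65, -181, -441, -1165, …
g: a_k = -2, -1, 1/4, -1/8, 5/64, -7/128, 21/512, -33/1024, 429/16384, …
L₀ := lclm(L_f,L_g); ord L₀ ≤ 1+1.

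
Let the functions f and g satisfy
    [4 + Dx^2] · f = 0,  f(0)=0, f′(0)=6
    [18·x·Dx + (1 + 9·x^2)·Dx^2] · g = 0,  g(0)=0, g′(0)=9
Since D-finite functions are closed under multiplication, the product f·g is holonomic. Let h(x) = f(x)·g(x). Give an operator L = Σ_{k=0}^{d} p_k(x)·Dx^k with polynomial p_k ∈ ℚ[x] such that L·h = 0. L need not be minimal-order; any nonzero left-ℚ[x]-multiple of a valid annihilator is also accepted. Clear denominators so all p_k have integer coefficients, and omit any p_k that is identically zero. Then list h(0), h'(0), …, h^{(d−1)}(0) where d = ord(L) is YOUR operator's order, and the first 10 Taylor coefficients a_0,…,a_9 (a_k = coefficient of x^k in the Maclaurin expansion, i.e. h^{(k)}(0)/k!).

L = (2080 + 50256·x^2 + 89424·x^4 + 186624·x^6 + 419904·x^8) + (3168·x + 38880·x^3 + 139968·x^5 + 419904·x^7)·Dx + (572 + 13788·x^2 + 33048·x^4 + 93312·x^6 + 209952·x^8)·Dx^2 + (792·x + 9720·x^3 + 34992·x^5 + 104976·x^7)·Dx^3 + (13 + 306·x^2 + 2673·x^4 + 11664·x^6 + 26244·x^8)·Dx^4  (order 4).
h: a_k = 0, 0, 54, 0, -198, 0, 990, 0, -31146/5, 0, …
ICs: h(0) = 0, h′(0) = 0, h′′(0) = 108, h′′′(0) = 0.

f: a_k = 0, 6, 0, -4, 0, 4/5, 0, -8/105, 0, 4/945, …
g: a_k = 0, 9, 0, -27, 0, 729/5, 0, -6561/7, 0, 6561, …
h₀=f·g: eliminate ⇒ L₀, order ≤ 2·2.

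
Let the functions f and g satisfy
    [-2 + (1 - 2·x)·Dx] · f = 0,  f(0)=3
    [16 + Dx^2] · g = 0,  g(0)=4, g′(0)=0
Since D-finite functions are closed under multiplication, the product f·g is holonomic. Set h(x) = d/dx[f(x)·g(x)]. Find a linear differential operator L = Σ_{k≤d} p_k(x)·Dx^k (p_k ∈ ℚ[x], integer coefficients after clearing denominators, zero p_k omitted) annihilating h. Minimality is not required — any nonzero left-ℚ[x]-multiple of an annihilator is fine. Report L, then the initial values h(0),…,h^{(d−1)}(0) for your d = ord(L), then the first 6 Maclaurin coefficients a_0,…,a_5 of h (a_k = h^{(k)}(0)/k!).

L = (8 - 64·x + 64·x^2) + (-4 + 8·x)·Dx + (1 - 4·x + 4·x^2)·Dx^2  (order 2).
h: a_k = 24, -96, -288, -256, -640, -9728/5, …
ICs: h(0) = 24, h′(0) = -96.

f: a_k = 3, 6, 12, 24, 48, 96, …
g: a_k = 4, 0, -32, 0, 128/3, 0, …
Sym-product of L_f,L_g gives L₀ (≤ ord 2).
h=h₀': d/dx-closure on L₀ ⇒ L.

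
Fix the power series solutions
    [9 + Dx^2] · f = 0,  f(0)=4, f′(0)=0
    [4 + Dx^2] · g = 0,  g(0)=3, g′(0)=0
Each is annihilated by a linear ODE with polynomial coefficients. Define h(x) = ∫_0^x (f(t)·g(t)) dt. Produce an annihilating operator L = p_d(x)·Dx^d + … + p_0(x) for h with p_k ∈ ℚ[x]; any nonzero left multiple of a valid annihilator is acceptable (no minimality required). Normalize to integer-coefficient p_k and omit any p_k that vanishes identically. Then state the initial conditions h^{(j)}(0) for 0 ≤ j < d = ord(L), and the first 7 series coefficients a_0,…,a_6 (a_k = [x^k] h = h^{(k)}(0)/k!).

L = 25·Dx + 26·Dx^3 + Dx^5  (order 5).
h: a_k = 0, 12, 0, -26, 0, 313/10, 0, …
ICs: h(0) = 0, h′(0) = 12, h′′(0) = 0, h′′′(0) = -156, h′′′′(0) = 0.

f: a_k = 4, 0, -18, 0, 27/2, 0, -81/20, …
g: a_k = 3, 0, -6, 0, 2, 0, -4/15, …
Sym-product of L_f,L_g gives L₀ (≤ ord 4).
h=∫₀ˣh₀: take L = L₀·Dx.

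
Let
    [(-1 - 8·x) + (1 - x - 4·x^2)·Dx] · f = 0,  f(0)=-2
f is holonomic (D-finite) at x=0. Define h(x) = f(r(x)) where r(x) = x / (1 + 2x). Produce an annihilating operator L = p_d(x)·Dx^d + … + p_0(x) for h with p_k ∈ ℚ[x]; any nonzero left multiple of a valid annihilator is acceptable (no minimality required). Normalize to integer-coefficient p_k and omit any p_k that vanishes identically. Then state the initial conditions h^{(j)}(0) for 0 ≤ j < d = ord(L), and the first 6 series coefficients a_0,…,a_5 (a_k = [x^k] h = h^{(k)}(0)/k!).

L = (1 + 10·x) + (-1 - 5·x - 4·x^2 + 4·x^3)·Dx  (order 1).
h: a_k = -2, -2, -6, 14, -54, 190, …
ICs: h(0) = -2.

f: a_k = -2, -2, -10, -18, -58, -130, …
h₀=f(r): pull back L_f along r ⇒ L₀.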